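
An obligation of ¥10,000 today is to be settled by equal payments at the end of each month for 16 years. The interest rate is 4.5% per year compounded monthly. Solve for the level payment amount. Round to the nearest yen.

¥73

Level ordinary annuity; solve PV = PMT × [(1 − (1+r)^−n)/r] for PMT.
Periodic rate r = 0.045/12 per month; n is counted in months.
With n = 192: PMT = 10,000 / ([(1 − (1+r)^−n)/r]) = ¥73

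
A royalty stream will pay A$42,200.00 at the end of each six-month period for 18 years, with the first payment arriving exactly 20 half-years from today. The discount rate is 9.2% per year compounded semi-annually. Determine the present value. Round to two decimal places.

Ordinary annuity of 36 payments, first payment at period 20.
Periodic rate r = 0.092/2 per half-year; n is counted in half-years.
The ordinary-annuity PV formula values the stream one period before the first payment (period 19); discount that back 19 periods:
PV₀ = 42,200 × [1 − (1+r)^−36] / r × (1+r)^−19 = A$313,025.01

A$313,025.01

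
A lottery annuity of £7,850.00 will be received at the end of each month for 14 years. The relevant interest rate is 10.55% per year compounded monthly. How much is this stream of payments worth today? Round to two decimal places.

£687,704.49

This is an ordinary annuity: 168 payments of £7,850.00 at the end of each month.
Periodic rate r = 0.1055/12 per month; n is counted in months.
PV = PMT × [(1 − (1+r)^−n)/r] = 7,850 × [1 − (1+r)^−168] / r = £687,704.49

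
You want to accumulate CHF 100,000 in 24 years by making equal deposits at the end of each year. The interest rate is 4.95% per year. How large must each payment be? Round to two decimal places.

CHF 2,261.88

Level ordinary annuity; solve FV = PMT × [((1+r)^n − 1)/r] for PMT.
Periodic rate r = 0.0495 per year.
With n = 24: PMT = 100,000 / ([((1+r)^n − 1)/r]) = CHF 2,261.88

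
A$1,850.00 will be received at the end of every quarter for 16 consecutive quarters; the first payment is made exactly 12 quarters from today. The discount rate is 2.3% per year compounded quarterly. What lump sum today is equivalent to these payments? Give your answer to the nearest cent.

Ordinary annuity of 16 payments, first payment at period 12.
Periodic rate r = 0.023/4 per quarter; n is counted in quarters.
The ordinary-annuity PV formula values the stream one period before the first payment (period 11); discount that back 11 periods:
PV₀ = 1,850 × [1 − (1+r)^−16] / r × (1+r)^−11 = A$26,478.15

A$26,478.15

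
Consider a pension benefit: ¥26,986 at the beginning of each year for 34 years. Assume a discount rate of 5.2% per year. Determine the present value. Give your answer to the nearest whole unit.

This is an annuity due: 34 payments of ¥26,986 at the beginning of each year.
Periodic rate r = 0.052 per year.
PV = PMT × [(1 − (1+r)^−n)/r] × (1+r) = 26,986 × [1 − (1+r)^−34] / r × (1+r) = ¥448,535

¥448,535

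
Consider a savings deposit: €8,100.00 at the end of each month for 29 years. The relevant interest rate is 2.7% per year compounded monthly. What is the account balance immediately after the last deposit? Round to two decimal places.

This is an ordinary annuity: 348 deposits of €8,100.00 at the end of each month.
Periodic rate r = 0.027/12 per month; n is counted in months.
FV = PMT × [((1+r)^n − 1)/r] = 8,100 × [(1+r)^348 − 1] / r = €4,269,970.31

€4,269,970.31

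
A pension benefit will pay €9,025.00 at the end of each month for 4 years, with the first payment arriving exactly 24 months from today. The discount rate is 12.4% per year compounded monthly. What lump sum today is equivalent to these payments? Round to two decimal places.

€268,541.55

Ordinary annuity of 48 payments, first payment at period 24.
Periodic rate r = 0.124/12 per month; n is counted in months.
The ordinary-annuity PV formula values the stream one period before the first payment (period 23); discount that back 23 periods:
PV₀ = 9,025 × [1 − (1+r)^−48] / r × (1+r)^−23 = €268,541.55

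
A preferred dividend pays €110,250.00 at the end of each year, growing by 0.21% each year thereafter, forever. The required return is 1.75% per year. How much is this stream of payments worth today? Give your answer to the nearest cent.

€7,159,090.91

Periodic rate r = 0.0175 per year.
Growing perpetuity (Gordon): PV = PMT₁ / (r − g) = 110,250 / (r − 0.0021) = €7,159,090.91.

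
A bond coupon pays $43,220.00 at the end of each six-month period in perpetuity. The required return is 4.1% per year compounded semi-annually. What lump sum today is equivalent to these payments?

$2,108,292.68

Periodic rate r = 0.041/2 per half-year.
Level perpetuity: PV = PMT / r = 43,220 / (0.041/2) = $2,108,292.68.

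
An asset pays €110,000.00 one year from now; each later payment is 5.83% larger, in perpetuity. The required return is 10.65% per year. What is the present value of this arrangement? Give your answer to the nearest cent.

€2,282,157.68

Periodic rate r = 0.1065 per year.
Growing perpetuity (Gordon): PV = PMT₁ / (r − g) = 110,000 / (r − 0.0583) = €2,282,157.68.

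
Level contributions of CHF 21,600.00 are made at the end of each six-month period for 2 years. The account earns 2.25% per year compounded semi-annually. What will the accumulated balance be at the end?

This is an ordinary annuity: 4 deposits of CHF 21,600.00 at the end of each six-month period.
Periodic rate r = 0.0225/2 per half-year; n is counted in half-years.
FV = PMT × [((1+r)^n − 1)/r] = 21,600 × [(1+r)^4 − 1] / r = CHF 87,868.97

CHF 87,868.97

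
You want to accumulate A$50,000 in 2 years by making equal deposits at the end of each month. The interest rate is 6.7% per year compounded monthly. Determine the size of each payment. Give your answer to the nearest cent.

Level ordinary annuity; solve FV = PMT × [((1+r)^n − 1)/r] for PMT.
Periodic rate r = 0.067/12 per month; n is counted in months.
With n = 24: PMT = 50,000 / ([((1+r)^n − 1)/r]) = A$1,952.67

A$1,952.67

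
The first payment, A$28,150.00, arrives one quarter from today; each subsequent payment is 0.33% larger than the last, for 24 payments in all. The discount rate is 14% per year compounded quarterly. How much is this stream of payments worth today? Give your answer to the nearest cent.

Periodic rate r = 0.14/4 per quarter; n is counted in quarters.
Growing ordinary annuity: PV = PMT₁ × [1 − ((1+g)/(1+r))^n] / (r − g) = 28,150 × [1 − ((1+0.0033)/(1+r))^24] / (r − 0.0033) = A$467,101.66.

A$467,101.66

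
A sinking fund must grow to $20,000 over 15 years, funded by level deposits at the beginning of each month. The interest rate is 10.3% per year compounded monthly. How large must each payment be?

Level annuity due; solve FV = PMT × [((1+r)^n − 1)/r] × (1+r) for PMT.
Periodic rate r = 0.103/12 per month; n is counted in months.
With n = 180: PMT = 20,000 / ([((1+r)^n − 1)/r] × (1+r)) = $46.54

$46.54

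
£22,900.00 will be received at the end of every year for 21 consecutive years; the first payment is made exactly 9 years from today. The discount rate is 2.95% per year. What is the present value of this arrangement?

Ordinary annuity of 21 payments, first payment at period 9.
Periodic rate r = 0.0295 per year.
The ordinary-annuity PV formula values the stream one period before the first payment (period 8); discount that back 8 periods:
PV₀ = 22,900 × [1 − (1+r)^−21] / r × (1+r)^−8 = £281,101.55

£281,101.55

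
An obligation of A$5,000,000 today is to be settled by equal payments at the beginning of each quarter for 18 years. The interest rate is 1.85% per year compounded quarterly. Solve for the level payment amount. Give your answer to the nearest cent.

Level annuity due; solve PV = PMT × [(1 − (1+r)^−n)/r] × (1+r) for PMT.
Periodic rate r = 0.0185/4 per quarter; n is counted in quarters.
With n = 72: PMT = 5,000,000 / ([(1 − (1+r)^−n)/r] × (1+r)) = A$81,429.86

A$81,429.86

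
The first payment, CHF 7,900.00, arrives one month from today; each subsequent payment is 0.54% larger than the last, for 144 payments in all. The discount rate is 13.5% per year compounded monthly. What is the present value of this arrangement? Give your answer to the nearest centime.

CHF 764,773.38

Periodic rate r = 0.135/12 per month; n is counted in months.
Growing ordinary annuity: PV = PMT₁ × [1 − ((1+g)/(1+r))^n] / (r − g) = 7,900 × [1 − ((1+0.0054)/(1+r))^144] / (r − 0.0054) = CHF 764,773.38.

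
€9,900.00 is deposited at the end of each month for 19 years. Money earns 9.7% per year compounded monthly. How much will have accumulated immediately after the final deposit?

This is an ordinary annuity: 228 deposits of €9,900.00 at the end of each month.
Periodic rate r = 0.097/12 per month; n is counted in months.
FV = PMT × [((1+r)^n − 1)/r] = 9,900 × [(1+r)^228 − 1] / r = €6,452,969.34

€6,452,969.34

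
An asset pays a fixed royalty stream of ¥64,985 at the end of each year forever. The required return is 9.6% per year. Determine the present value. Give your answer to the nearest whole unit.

Periodic rate r = 0.096 per year.
Level perpetuity: PV = PMT / r = 64,985 / (0.096) = ¥676,927.

¥676,927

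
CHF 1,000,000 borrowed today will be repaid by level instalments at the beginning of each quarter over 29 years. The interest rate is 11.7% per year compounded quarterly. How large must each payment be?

CHF 29,458.15

Level annuity due; solve PV = PMT × [(1 − (1+r)^−n)/r] × (1+r) for PMT.
Periodic rate r = 0.117/4 per quarter; n is counted in quarters.
With n = 116: PMT = 1,000,000 / ([(1 − (1+r)^−n)/r] × (1+r)) = CHF 29,458.15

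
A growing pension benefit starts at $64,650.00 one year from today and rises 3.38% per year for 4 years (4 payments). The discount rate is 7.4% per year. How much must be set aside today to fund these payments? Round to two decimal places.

Periodic rate r = 0.074 per year.
Growing ordinary annuity: PV = PMT₁ × [1 − ((1+g)/(1+r))^n] / (r − g) = 64,650 × [1 − ((1+0.0338)/(1+r))^4] / (r − 0.0338) = $227,597.53.

$227,597.53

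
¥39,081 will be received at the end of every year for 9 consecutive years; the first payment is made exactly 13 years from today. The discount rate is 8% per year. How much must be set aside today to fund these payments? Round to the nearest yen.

¥96,949

Ordinary annuity of 9 payments, first payment at period 13.
Periodic rate r = 0.08 per year.
The ordinary-annuity PV formula values the stream one period before the first payment (period 12); discount that back 12 periods:
PV₀ = 39,081 × [1 − (1+r)^−9] / r × (1+r)^−12 = ¥96,949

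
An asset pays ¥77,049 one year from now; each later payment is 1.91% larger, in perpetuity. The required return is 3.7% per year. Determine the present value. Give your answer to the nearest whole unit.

¥4,304,413

Periodic rate r = 0.037 per year.
Growing perpetuity (Gordon): PV = PMT₁ / (r − g) = 77,049 / (r − 0.0191) = ¥4,304,413.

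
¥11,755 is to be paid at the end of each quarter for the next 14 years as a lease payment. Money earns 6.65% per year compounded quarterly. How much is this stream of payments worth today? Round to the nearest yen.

¥426,229

This is an ordinary annuity: 56 payments of ¥11,755 at the end of each quarter.
Periodic rate r = 0.0665/4 per quarter; n is counted in quarters.
PV = PMT × [(1 − (1+r)^−n)/r] = 11,755 × [1 − (1+r)^−56] / r = ¥426,229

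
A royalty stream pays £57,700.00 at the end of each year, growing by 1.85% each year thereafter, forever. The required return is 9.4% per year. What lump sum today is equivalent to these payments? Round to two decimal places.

£764,238.41

Periodic rate r = 0.094 per year.
Growing perpetuity (Gordon): PV = PMT₁ / (r − g) = 57,700 / (r − 0.0185) = £764,238.41.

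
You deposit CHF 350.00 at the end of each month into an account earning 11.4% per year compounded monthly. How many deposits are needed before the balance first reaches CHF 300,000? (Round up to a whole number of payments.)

235 payments

Periodic rate r = 0.114/12 per month; n is counted in months.
Ordinary annuity FV: 300,000 = 350 × [((1+r)^n − 1)/r].
(1+r)^n = 1 + 300,000 × r / 350, so n = ln(1 + 300,000·r/350) / ln(1+r) = 234.05.
Round up to a whole number of payments: n = 235.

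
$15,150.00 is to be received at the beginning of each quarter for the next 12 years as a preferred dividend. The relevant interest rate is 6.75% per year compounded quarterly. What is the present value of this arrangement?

$504,050.43

This is an annuity due: 48 payments of $15,150.00 at the beginning of each quarter.
Periodic rate r = 0.0675/4 per quarter; n is counted in quarters.
PV = PMT × [(1 − (1+r)^−n)/r] × (1+r) = 15,150 × [1 − (1+r)^−48] / r × (1+r) = $504,050.43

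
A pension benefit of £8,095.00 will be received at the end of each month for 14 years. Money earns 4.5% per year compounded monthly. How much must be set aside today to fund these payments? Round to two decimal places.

£1,007,623.02

This is an ordinary annuity: 168 payments of £8,095.00 at the end of each month.
Periodic rate r = 0.045/12 per month; n is counted in months.
PV = PMT × [(1 − (1+r)^−n)/r] = 8,095 × [1 − (1+r)^−168] / r = £1,007,623.02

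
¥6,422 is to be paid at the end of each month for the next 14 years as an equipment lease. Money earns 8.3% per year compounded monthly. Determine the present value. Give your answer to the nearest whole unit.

¥636,833

This is an ordinary annuity: 168 payments of ¥6,422 at the end of each month.
Periodic rate r = 0.083/12 per month; n is counted in months.
PV = PMT × [(1 − (1+r)^−n)/r] = 6,422 × [1 − (1+r)^−168] / r = ¥636,833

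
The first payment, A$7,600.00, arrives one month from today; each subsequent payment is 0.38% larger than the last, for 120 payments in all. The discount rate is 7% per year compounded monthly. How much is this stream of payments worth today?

A$805,832.37

Periodic rate r = 0.07/12 per month; n is counted in months.
Growing ordinary annuity: PV = PMT₁ × [1 − ((1+g)/(1+r))^n] / (r − g) = 7,600 × [1 − ((1+0.0038)/(1+r))^120] / (r − 0.0038) = A$805,832.37.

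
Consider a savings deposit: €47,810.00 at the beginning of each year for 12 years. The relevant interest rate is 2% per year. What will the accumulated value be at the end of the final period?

€654,056.65

This is an annuity due: 12 deposits of €47,810.00 at the beginning of each year.
Periodic rate r = 0.02 per year.
FV = PMT × [((1+r)^n − 1)/r] × (1+r) = 47,810 × [(1+r)^12 − 1] / r × (1+r) = €654,056.65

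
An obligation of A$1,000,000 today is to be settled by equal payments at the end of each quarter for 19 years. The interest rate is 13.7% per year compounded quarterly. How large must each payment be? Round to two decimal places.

A$37,121.33

Level ordinary annuity; solve PV = PMT × [(1 − (1+r)^−n)/r] for PMT.
Periodic rate r = 0.137/4 per quarter; n is counted in quarters.
With n = 76: PMT = 1,000,000 / ([(1 − (1+r)^−n)/r]) = A$37,121.33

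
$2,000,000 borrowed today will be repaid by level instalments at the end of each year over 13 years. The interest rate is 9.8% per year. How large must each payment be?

$278,646.15

Level ordinary annuity; solve PV = PMT × [(1 − (1+r)^−n)/r] for PMT.
Periodic rate r = 0.098 per year.
With n = 13: PMT = 2,000,000 / ([(1 − (1+r)^−n)/r]) = $278,646.15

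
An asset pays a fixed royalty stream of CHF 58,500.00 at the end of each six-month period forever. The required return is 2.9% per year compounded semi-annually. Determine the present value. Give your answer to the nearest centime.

CHF 4,034,482.76

Periodic rate r = 0.029/2 per half-year.
Level perpetuity: PV = PMT / r = 58,500 / (0.029/2) = CHF 4,034,482.76.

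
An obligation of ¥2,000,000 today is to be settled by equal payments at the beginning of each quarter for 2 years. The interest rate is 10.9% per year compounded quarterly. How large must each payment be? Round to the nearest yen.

Level annuity due; solve PV = PMT × [(1 − (1+r)^−n)/r] × (1+r) for PMT.
Periodic rate r = 0.109/4 per quarter; n is counted in quarters.
With n = 8: PMT = 2,000,000 / ([(1 − (1+r)^−n)/r] × (1+r)) = ¥274,147

¥274,147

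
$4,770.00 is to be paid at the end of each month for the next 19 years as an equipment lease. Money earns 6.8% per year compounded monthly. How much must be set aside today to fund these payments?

This is an ordinary annuity: 228 payments of $4,770.00 at the end of each month.
Periodic rate r = 0.068/12 per month; n is counted in months.
PV = PMT × [(1 − (1+r)^−n)/r] = 4,770 × [1 − (1+r)^−228] / r = $609,669.55

$609,669.55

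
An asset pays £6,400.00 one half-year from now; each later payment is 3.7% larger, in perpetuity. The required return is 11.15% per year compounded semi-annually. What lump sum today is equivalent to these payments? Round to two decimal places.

£341,333.33

Periodic rate r = 0.1115/2 per half-year.
Growing perpetuity (Gordon): PV = PMT₁ / (r − g) = 6,400 / (r − 0.037) = £341,333.33.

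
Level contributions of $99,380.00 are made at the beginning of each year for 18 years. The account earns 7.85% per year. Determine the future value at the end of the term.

This is an annuity due: 18 deposits of $99,380.00 at the beginning of each year.
Periodic rate r = 0.0785 per year.
FV = PMT × [((1+r)^n − 1)/r] × (1+r) = 99,380 × [(1+r)^18 − 1] / r × (1+r) = $3,955,864.50

$3,955,864.50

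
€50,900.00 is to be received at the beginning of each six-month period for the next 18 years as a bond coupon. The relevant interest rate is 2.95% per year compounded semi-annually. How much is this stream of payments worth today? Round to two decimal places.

€1,434,660.90

This is an annuity due: 36 payments of €50,900.00 at the beginning of each six-month period.
Periodic rate r = 0.0295/2 per half-year; n is counted in half-years.
PV = PMT × [(1 − (1+r)^−n)/r] × (1+r) = 50,900 × [1 − (1+r)^−36] / r × (1+r) = €1,434,660.90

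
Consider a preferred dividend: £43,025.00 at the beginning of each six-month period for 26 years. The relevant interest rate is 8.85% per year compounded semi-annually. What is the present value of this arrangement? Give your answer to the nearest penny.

£908,490.30

This is an annuity due: 52 payments of £43,025.00 at the beginning of each six-month period.
Periodic rate r = 0.0885/2 per half-year; n is counted in half-years.
PV = PMT × [(1 − (1+r)^−n)/r] × (1+r) = 43,025 × [1 − (1+r)^−52] / r × (1+r) = £908,490.30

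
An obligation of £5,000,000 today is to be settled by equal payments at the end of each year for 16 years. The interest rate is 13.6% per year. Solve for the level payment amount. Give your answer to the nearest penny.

£781,610.10

Level ordinary annuity; solve PV = PMT × [(1 − (1+r)^−n)/r] for PMT.
Periodic rate r = 0.136 per year.
With n = 16: PMT = 5,000,000 / ([(1 − (1+r)^−n)/r]) = £781,610.10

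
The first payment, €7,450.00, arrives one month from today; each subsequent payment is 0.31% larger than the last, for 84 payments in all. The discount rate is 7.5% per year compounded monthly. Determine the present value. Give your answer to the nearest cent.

Periodic rate r = 0.075/12 per month; n is counted in months.
Growing ordinary annuity: PV = PMT₁ × [1 − ((1+g)/(1+r))^n] / (r − g) = 7,450 × [1 − ((1+0.0031)/(1+r))^84] / (r − 0.0031) = €547,614.47.

€547,614.47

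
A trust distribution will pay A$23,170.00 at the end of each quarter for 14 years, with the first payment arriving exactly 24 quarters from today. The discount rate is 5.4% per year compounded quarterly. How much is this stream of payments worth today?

A$665,800.89

Ordinary annuity of 56 payments, first payment at period 24.
Periodic rate r = 0.054/4 per quarter; n is counted in quarters.
The ordinary-annuity PV formula values the stream one period before the first payment (period 23); discount that back 23 periods:
PV₀ = 23,170 × [1 − (1+r)^−56] / r × (1+r)^−23 = A$665,800.89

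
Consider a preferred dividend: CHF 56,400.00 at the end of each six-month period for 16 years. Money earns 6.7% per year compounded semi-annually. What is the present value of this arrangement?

This is an ordinary annuity: 32 payments of CHF 56,400.00 at the end of each six-month period.
Periodic rate r = 0.067/2 per half-year; n is counted in half-years.
PV = PMT × [(1 − (1+r)^−n)/r] = 56,400 × [1 − (1+r)^−32] / r = CHF 1,097,040.37

CHF 1,097,040.37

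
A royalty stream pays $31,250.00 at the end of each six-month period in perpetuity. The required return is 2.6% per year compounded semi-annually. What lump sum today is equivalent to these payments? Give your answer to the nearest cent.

$2,403,846.15

Periodic rate r = 0.026/2 per half-year.
Level perpetuity: PV = PMT / r = 31,250 / (0.026/2) = $2,403,846.15.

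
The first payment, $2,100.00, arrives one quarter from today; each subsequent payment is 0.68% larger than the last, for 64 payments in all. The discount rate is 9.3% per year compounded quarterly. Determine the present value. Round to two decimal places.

$82,412.93

Periodic rate r = 0.093/4 per quarter; n is counted in quarters.
Growing ordinary annuity: PV = PMT₁ × [1 − ((1+g)/(1+r))^n] / (r − g) = 2,100 × [1 − ((1+0.0068)/(1+r))^64] / (r − 0.0068) = $82,412.93.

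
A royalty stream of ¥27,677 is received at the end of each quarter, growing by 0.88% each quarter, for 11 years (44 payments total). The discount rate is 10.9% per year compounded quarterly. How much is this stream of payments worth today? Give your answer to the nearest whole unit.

Periodic rate r = 0.109/4 per quarter; n is counted in quarters.
Growing ordinary annuity: PV = PMT₁ × [1 − ((1+g)/(1+r))^n] / (r − g) = 27,677 × [1 − ((1+0.0088)/(1+r))^44] / (r − 0.0088) = ¥824,344.

¥824,344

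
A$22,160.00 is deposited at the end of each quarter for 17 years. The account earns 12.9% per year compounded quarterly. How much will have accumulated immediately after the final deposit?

This is an ordinary annuity: 68 deposits of A$22,160.00 at the end of each quarter.
Periodic rate r = 0.129/4 per quarter; n is counted in quarters.
FV = PMT × [((1+r)^n − 1)/r] = 22,160 × [(1+r)^68 − 1] / r = A$5,261,439.39

A$5,261,439.39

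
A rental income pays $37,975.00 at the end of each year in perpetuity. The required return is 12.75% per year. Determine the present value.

Periodic rate r = 0.1275 per year.
Level perpetuity: PV = PMT / r = 37,975 / (0.1275) = $297,843.14.

$297,843.14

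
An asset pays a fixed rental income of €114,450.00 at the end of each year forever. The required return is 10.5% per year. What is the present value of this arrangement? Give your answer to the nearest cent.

€1,090,000.00

Periodic rate r = 0.105 per year.
Level perpetuity: PV = PMT / r = 114,450 / (0.105) = €1,090,000.00.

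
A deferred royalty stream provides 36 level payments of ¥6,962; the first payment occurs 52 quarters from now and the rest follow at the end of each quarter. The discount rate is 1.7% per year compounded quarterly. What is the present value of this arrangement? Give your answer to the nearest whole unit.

¥186,831

Ordinary annuity of 36 payments, first payment at period 52.
Periodic rate r = 0.017/4 per quarter; n is counted in quarters.
The ordinary-annuity PV formula values the stream one period before the first payment (period 51); discount that back 51 periods:
PV₀ = 6,962 × [1 − (1+r)^−36] / r × (1+r)^−51 = ¥186,831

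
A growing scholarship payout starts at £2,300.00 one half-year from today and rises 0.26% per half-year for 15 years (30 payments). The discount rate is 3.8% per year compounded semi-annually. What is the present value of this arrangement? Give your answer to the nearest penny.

Periodic rate r = 0.038/2 per half-year; n is counted in half-years.
Growing ordinary annuity: PV = PMT₁ × [1 − ((1+g)/(1+r))^n] / (r − g) = 2,300 × [1 − ((1+0.0026)/(1+r))^30] / (r − 0.0026) = £54,047.43.

£54,047.43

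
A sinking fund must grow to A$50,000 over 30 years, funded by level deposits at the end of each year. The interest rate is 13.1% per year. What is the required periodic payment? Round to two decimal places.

Level ordinary annuity; solve FV = PMT × [((1+r)^n − 1)/r] for PMT.
Periodic rate r = 0.131 per year.
With n = 30: PMT = 50,000 / ([((1+r)^n − 1)/r]) = A$167.23

A$167.23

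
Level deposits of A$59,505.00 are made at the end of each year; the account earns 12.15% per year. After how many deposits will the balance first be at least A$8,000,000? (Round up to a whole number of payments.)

Periodic rate r = 0.1215 per year.
Ordinary annuity FV: 8,000,000 = 59,505 × [((1+r)^n − 1)/r].
(1+r)^n = 1 + 8,000,000 × r / 59,505, so n = ln(1 + 8,000,000·r/59,505) / ln(1+r) = 24.88.
Round up to a whole number of payments: n = 25.

25 payments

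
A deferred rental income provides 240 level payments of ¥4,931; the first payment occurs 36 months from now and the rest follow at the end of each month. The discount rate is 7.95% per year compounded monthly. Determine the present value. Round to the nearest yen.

Ordinary annuity of 240 payments, first payment at period 36.
Periodic rate r = 0.0795/12 per month; n is counted in months.
The ordinary-annuity PV formula values the stream one period before the first payment (period 35); discount that back 35 periods:
PV₀ = 4,931 × [1 − (1+r)^−240] / r × (1+r)^−35 = ¥469,621

¥469,621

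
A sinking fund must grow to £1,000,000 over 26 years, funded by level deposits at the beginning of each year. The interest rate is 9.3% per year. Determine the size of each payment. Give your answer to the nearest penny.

Level annuity due; solve FV = PMT × [((1+r)^n − 1)/r] × (1+r) for PMT.
Periodic rate r = 0.093 per year.
With n = 26: PMT = 1,000,000 / ([((1+r)^n − 1)/r] × (1+r)) = £9,354.92

£9,354.92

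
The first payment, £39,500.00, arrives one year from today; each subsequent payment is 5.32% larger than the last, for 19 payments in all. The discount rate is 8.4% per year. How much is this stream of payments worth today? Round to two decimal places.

£540,822.36

Periodic rate r = 0.084 per year.
Growing ordinary annuity: PV = PMT₁ × [1 − ((1+g)/(1+r))^n] / (r − g) = 39,500 × [1 − ((1+0.0532)/(1+r))^19] / (r − 0.0532) = £540,822.36.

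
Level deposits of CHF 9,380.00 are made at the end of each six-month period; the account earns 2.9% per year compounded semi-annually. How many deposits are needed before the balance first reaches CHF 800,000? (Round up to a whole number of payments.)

56 payments

Periodic rate r = 0.029/2 per half-year; n is counted in half-years.
Ordinary annuity FV: 800,000 = 9,380 × [((1+r)^n − 1)/r].
(1+r)^n = 1 + 800,000 × r / 9,380, so n = ln(1 + 800,000·r/9,380) / ln(1+r) = 55.92.
Round up to a whole number of payments: n = 56.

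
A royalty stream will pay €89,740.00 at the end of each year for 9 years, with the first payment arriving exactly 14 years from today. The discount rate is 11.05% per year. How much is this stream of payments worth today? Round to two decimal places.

€126,963.66

Ordinary annuity of 9 payments, first payment at period 14.
Periodic rate r = 0.1105 per year.
The ordinary-annuity PV formula values the stream one period before the first payment (period 13); discount that back 13 periods:
PV₀ = 89,740 × [1 − (1+r)^−9] / r × (1+r)^−13 = €126,963.66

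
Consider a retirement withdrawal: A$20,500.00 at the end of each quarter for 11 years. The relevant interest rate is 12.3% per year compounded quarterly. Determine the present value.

This is an ordinary annuity: 44 payments of A$20,500.00 at the end of each quarter.
Periodic rate r = 0.123/4 per quarter; n is counted in quarters.
PV = PMT × [(1 − (1+r)^−n)/r] = 20,500 × [1 − (1+r)^−44] / r = A$490,808.87

A$490,808.87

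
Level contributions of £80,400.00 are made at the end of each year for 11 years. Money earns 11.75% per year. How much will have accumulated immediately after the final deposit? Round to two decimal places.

This is an ordinary annuity: 11 deposits of £80,400.00 at the end of each year.
Periodic rate r = 0.1175 per year.
FV = PMT × [((1+r)^n − 1)/r] = 80,400 × [(1+r)^11 − 1] / r = £1,638,166.12

£1,638,166.12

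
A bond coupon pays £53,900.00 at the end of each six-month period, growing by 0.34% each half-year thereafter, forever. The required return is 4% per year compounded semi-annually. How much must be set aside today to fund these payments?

£3,246,987.95

Periodic rate r = 0.04/2 per half-year.
Growing perpetuity (Gordon): PV = PMT₁ / (r − g) = 53,900 / (r − 0.0034) = £3,246,987.95.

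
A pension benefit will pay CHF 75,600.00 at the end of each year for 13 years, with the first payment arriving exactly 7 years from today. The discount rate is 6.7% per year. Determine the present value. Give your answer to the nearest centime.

Ordinary annuity of 13 payments, first payment at period 7.
Periodic rate r = 0.067 per year.
The ordinary-annuity PV formula values the stream one period before the first payment (period 6); discount that back 6 periods:
PV₀ = 75,600 × [1 − (1+r)^−13] / r × (1+r)^−6 = CHF 435,549.78

CHF 435,549.78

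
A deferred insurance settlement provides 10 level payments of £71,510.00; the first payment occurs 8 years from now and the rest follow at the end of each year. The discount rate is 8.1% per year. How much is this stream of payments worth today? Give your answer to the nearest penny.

£276,922.49

Ordinary annuity of 10 payments, first payment at period 8.
Periodic rate r = 0.081 per year.
The ordinary-annuity PV formula values the stream one period before the first payment (period 7); discount that back 7 periods:
PV₀ = 71,510 × [1 − (1+r)^−10] / r × (1+r)^−7 = £276,922.49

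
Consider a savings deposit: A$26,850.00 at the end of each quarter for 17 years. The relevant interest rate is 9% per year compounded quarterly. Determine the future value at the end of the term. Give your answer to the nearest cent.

A$4,225,019.80

This is an ordinary annuity: 68 deposits of A$26,850.00 at the end of each quarter.
Periodic rate r = 0.09/4 per quarter; n is counted in quarters.
FV = PMT × [((1+r)^n − 1)/r] = 26,850 × [(1+r)^68 − 1] / r = A$4,225,019.80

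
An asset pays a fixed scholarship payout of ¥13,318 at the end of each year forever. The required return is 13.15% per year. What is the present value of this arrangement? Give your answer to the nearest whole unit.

¥101,278

Periodic rate r = 0.1315 per year.
Level perpetuity: PV = PMT / r = 13,318 / (0.1315) = ¥101,278.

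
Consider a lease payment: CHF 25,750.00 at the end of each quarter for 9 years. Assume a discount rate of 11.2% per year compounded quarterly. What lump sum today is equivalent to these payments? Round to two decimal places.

This is an ordinary annuity: 36 payments of CHF 25,750.00 at the end of each quarter.
Periodic rate r = 0.112/4 per quarter; n is counted in quarters.
PV = PMT × [(1 − (1+r)^−n)/r] = 25,750 × [1 − (1+r)^−36] / r = CHF 579,338.84

CHF 579,338.84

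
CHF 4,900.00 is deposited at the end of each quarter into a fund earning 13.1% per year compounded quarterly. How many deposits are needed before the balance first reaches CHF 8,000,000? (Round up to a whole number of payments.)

125 payments

Periodic rate r = 0.131/4 per quarter; n is counted in quarters.
Ordinary annuity FV: 8,000,000 = 4,900 × [((1+r)^n − 1)/r].
(1+r)^n = 1 + 8,000,000 × r / 4,900, so n = ln(1 + 8,000,000·r/4,900) / ln(1+r) = 124.05.
Round up to a whole number of payments: n = 125.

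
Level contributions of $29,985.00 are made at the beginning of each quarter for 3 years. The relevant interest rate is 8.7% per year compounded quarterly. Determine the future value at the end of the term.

This is an annuity due: 12 deposits of $29,985.00 at the beginning of each quarter.
Periodic rate r = 0.087/4 per quarter; n is counted in quarters.
FV = PMT × [((1+r)^n − 1)/r] × (1+r) = 29,985 × [(1+r)^12 − 1] / r × (1+r) = $414,975.88

$414,975.88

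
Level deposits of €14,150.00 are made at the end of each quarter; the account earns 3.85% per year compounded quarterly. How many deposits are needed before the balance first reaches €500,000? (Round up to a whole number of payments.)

31 payments

Periodic rate r = 0.0385/4 per quarter; n is counted in quarters.
Ordinary annuity FV: 500,000 = 14,150 × [((1+r)^n − 1)/r].
(1+r)^n = 1 + 500,000 × r / 14,150, so n = ln(1 + 500,000·r/14,150) / ln(1+r) = 30.56.
Round up to a whole number of payments: n = 31.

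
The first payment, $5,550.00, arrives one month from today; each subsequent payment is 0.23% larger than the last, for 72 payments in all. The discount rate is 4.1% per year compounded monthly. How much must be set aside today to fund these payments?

Periodic rate r = 0.041/12 per month; n is counted in months.
Growing ordinary annuity: PV = PMT₁ × [1 − ((1+g)/(1+r))^n] / (r − g) = 5,550 × [1 − ((1+0.0023)/(1+r))^72] / (r − 0.0023) = $382,907.05.

$382,907.05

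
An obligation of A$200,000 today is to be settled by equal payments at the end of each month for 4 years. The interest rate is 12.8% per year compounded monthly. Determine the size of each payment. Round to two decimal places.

A$5,345.67

Level ordinary annuity; solve PV = PMT × [(1 − (1+r)^−n)/r] for PMT.
Periodic rate r = 0.128/12 per month; n is counted in months.
With n = 48: PMT = 200,000 / ([(1 − (1+r)^−n)/r]) = A$5,345.67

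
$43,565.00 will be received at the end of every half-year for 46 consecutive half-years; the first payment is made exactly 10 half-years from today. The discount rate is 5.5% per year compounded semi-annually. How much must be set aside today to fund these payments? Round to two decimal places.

$884,700.18

Ordinary annuity of 46 payments, first payment at period 10.
Periodic rate r = 0.055/2 per half-year; n is counted in half-years.
The ordinary-annuity PV formula values the stream one period before the first payment (period 9); discount that back 9 periods:
PV₀ = 43,565 × [1 − (1+r)^−46] / r × (1+r)^−9 = $884,700.18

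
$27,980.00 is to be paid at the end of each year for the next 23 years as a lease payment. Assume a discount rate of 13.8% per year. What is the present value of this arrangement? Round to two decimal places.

$192,385.58

This is an ordinary annuity: 23 payments of $27,980.00 at the end of each year.
Periodic rate r = 0.138 per year.
PV = PMT × [(1 − (1+r)^−n)/r] = 27,980 × [1 − (1+r)^−23] / r = $192,385.58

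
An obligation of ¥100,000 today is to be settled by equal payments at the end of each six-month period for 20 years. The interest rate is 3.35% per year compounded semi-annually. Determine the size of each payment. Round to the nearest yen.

¥3,450

Level ordinary annuity; solve PV = PMT × [(1 − (1+r)^−n)/r] for PMT.
Periodic rate r = 0.0335/2 per half-year; n is counted in half-years.
With n = 40: PMT = 100,000 / ([(1 − (1+r)^−n)/r]) = ¥3,450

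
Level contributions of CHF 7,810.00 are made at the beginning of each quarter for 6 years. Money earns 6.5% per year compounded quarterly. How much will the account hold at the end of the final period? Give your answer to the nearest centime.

CHF 230,711.61

This is an annuity due: 24 deposits of CHF 7,810.00 at the beginning of each quarter.
Periodic rate r = 0.065/4 per quarter; n is counted in quarters.
FV = PMT × [((1+r)^n − 1)/r] × (1+r) = 7,810 × [(1+r)^24 − 1] / r × (1+r) = CHF 230,711.61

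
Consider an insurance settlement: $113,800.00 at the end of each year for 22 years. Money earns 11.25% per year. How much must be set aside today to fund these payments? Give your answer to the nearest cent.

$914,640.93

This is an ordinary annuity: 22 payments of $113,800.00 at the end of each year.
Periodic rate r = 0.1125 per year.
PV = PMT × [(1 − (1+r)^−n)/r] = 113,800 × [1 − (1+r)^−22] / r = $914,640.93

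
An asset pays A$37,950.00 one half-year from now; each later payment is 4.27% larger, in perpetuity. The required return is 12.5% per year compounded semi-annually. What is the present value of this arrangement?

A$1,916,666.67

Periodic rate r = 0.125/2 per half-year.
Growing perpetuity (Gordon): PV = PMT₁ / (r − g) = 37,950 / (r − 0.0427) = A$1,916,666.67.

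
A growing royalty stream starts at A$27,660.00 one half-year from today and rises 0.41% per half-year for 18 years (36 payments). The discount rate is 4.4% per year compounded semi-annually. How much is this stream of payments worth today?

A$727,280.77

Periodic rate r = 0.044/2 per half-year; n is counted in half-years.
Growing ordinary annuity: PV = PMT₁ × [1 − ((1+g)/(1+r))^n] / (r − g) = 27,660 × [1 − ((1+0.0041)/(1+r))^36] / (r − 0.0041) = A$727,280.77.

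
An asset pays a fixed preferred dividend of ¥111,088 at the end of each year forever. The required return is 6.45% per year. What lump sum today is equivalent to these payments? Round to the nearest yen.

¥1,722,295

Periodic rate r = 0.0645 per year.
Level perpetuity: PV = PMT / r = 111,088 / (0.0645) = ¥1,722,295.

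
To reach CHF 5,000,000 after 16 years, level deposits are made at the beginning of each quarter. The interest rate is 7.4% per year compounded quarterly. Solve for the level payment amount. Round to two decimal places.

CHF 40,685.17

Level annuity due; solve FV = PMT × [((1+r)^n − 1)/r] × (1+r) for PMT.
Periodic rate r = 0.074/4 per quarter; n is counted in quarters.
With n = 64: PMT = 5,000,000 / ([((1+r)^n − 1)/r] × (1+r)) = CHF 40,685.17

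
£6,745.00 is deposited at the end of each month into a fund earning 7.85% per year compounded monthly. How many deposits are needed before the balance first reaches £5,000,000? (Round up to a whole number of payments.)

271 payments

Periodic rate r = 0.0785/12 per month; n is counted in months.
Ordinary annuity FV: 5,000,000 = 6,745 × [((1+r)^n − 1)/r].
(1+r)^n = 1 + 5,000,000 × r / 6,745, so n = ln(1 + 5,000,000·r/6,745) / ln(1+r) = 270.89.
Round up to a whole number of payments: n = 271.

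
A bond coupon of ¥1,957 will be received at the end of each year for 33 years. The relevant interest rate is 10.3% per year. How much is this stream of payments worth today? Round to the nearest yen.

¥18,252

This is an ordinary annuity: 33 payments of ¥1,957 at the end of each year.
Periodic rate r = 0.103 per year.
PV = PMT × [(1 − (1+r)^−n)/r] = 1,957 × [1 − (1+r)^−33] / r = ¥18,252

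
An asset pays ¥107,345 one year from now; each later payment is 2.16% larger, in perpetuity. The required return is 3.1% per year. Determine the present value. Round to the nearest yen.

¥11,419,681

Periodic rate r = 0.031 per year.
Growing perpetuity (Gordon): PV = PMT₁ / (r − g) = 107,345 / (r − 0.0216) = ¥11,419,681.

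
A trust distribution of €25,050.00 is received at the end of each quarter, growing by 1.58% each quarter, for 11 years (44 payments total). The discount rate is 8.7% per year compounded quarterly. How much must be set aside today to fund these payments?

€954,060.78

Periodic rate r = 0.087/4 per quarter; n is counted in quarters.
Growing ordinary annuity: PV = PMT₁ × [1 − ((1+g)/(1+r))^n] / (r − g) = 25,050 × [1 − ((1+0.0158)/(1+r))^44] / (r − 0.0158) = €954,060.78.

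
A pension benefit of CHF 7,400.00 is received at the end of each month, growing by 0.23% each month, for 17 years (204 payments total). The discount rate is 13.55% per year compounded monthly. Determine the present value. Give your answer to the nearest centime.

CHF 689,896.80

Periodic rate r = 0.1355/12 per month; n is counted in months.
Growing ordinary annuity: PV = PMT₁ × [1 − ((1+g)/(1+r))^n] / (r − g) = 7,400 × [1 − ((1+0.0023)/(1+r))^204] / (r − 0.0023) = CHF 689,896.80.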